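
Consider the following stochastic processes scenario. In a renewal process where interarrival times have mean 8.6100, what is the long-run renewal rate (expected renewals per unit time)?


Long-run renewal rate = 1/E(X)
= 1/8.6100
= 0.1161

0.1161


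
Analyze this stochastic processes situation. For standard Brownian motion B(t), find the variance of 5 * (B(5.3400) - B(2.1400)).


Var(alpha*(B(t)-B(s))) = alpha^2 * (t-s)
= 5^2 * (5.3400 - 2.1400)
= 25 * 3.2000
= 80.0000

80.0000


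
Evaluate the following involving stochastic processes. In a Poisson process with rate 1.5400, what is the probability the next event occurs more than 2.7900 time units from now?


P(X > t) = exp(-lambda * t)
= exp(-1.5400 * 2.7900)
= exp(-4.2966) = 0.0136

0.0136


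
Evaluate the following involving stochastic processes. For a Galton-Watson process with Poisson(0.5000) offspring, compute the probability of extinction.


Since mu = 0.5000 <= 1, extinction probability = 1.

1.0000


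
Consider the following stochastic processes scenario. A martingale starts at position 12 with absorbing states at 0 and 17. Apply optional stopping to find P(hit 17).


By optional stopping theorem: E(M at tau) = M(0) = 12
P(hit 17)*17 + P(hit 0)*0 = 12
P(hit 17) = (12 - 0)/(17 - 0) = 12/17 = 0.7059

0.7059


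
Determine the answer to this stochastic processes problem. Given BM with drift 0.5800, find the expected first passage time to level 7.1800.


Expected first passage time = a/mu
= 7.1800/0.5800
= 12.3793

12.3793


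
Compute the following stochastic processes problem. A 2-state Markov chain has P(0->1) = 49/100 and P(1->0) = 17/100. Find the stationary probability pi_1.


Stationary distribution: pi_0 = p10/(p01+p10), pi_1 = p01/(p01+p10)
p01 = 0.4900, p10 = 0.1700
pi_1 = 0.7424

0.7424


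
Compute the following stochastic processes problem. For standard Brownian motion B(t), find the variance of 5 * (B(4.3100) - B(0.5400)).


Var(alpha*(B(t)-B(s))) = alpha^2 * (t-s)
= 5^2 * (4.3100 - 0.5400)
= 25 * 3.7700
= 94.2500

94.2500


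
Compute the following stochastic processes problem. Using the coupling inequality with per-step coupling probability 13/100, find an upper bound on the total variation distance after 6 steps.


TV distance bound <= (1-delta)^n
= (1 - 0.1300)^6
= 0.8700^6
= 0.4336

0.4336


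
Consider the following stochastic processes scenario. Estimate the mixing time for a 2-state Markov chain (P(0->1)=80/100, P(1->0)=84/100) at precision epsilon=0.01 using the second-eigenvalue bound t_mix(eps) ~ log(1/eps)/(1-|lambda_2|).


lambda_2 = |1 - p01 - p10| = |1 - 0.8000 - 0.8400| = 0.6400
t_mix ~ log(1/eps)/(1 - |lambda_2|)
= log(100)/(1 - 0.6400) = 4.6052/0.3600
= 12.7921

12.7921


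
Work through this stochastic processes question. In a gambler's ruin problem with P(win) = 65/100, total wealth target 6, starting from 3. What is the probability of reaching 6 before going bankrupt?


Gambler's ruin formula:
r = q/p = 0.3500/0.6500 = 0.5385
P(win) = (1 - r^i)/(1 - r^N)
= (1 - 0.5385^3)/(1 - 0.5385^6)
= 0.8650

0.8650


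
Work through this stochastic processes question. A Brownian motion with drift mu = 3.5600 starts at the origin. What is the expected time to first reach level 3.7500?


Expected first passage time = a/mu
= 3.7500/3.5600
= 1.0534

1.0534


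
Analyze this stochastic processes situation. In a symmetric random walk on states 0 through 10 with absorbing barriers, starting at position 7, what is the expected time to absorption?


For symmetric RW on 0,...,N with absorbing barriers, E(i) = i*(N-i)
E(7) = 7 * 3 = 21

21


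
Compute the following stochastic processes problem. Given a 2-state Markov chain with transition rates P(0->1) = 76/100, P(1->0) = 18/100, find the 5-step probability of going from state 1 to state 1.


Computing P^5 by matrix multiplication.
P = [[0.2400, 0.7600], [0.1800, 0.8200]]
After raising P to the power 5:
P^5(1,1) = 0.8085

0.8085


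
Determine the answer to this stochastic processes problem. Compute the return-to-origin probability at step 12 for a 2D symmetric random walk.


P = C(12,6)^2 / 4^12
= 924^2 / 16777216
= 853776 / 16777216
= 0.0509

0.0509


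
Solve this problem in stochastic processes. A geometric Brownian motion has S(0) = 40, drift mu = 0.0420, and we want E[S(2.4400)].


E[S(t)] = S(0) * exp(mu * t)
= 40 * exp(0.0420 * 2.4400)
= 40 * 1.1079
= 44.3166

44.3166


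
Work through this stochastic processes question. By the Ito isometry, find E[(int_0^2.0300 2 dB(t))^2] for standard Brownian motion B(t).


By Ito isometry: E[(int f dB)^2] = int f^2 dt
= 2^2 * 2.0300
= 4 * 2.0300 = 8.1200

8.1200


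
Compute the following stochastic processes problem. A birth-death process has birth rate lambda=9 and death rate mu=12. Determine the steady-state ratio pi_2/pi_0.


For birth-death process, pi_n/pi_0 = (lambda/mu)^n
= (9/12)^2
= 0.5625

0.5625


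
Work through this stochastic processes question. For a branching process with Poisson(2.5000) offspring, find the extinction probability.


Since mu = 2.5000 > 1, extinction prob q < 1.
Solve s = exp(mu*(s-1)) iteratively.
q = 0.1074

0.1074


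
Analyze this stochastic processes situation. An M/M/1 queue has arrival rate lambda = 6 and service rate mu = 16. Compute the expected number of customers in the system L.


rho = 6/16 = 0.3750
L = rho/(1-rho)
= 0.3750/0.6250
= 0.6000

0.6000


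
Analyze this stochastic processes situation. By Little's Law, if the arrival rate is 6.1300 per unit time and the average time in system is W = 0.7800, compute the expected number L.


Little's Law: L = lambda * W
= 6.1300 * 0.7800
= 4.7814

4.7814


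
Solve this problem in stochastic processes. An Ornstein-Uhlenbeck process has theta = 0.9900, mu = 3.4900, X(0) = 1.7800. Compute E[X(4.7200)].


E[X(t)] = mu + (X(0) - mu)*exp(-theta*t)
= 3.4900 + (1.7800 - 3.4900)*exp(-0.9900*4.7200)
= 3.4900 + -1.7100 * 0.0093
= 3.4740

3.4740


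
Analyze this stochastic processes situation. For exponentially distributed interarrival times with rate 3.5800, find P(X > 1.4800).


P(X > t) = exp(-lambda * t)
= exp(-3.5800 * 1.4800)
= exp(-5.2984) = 0.0050

0.0050


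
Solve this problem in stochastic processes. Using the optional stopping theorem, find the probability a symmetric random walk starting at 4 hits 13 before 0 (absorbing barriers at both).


By optional stopping theorem: E(M at tau) = M(0) = 4
P(hit 13)*13 + P(hit 0)*0 = 4
P(hit 13) = (4 - 0)/(13 - 0) = 4/13 = 0.3077

0.3077


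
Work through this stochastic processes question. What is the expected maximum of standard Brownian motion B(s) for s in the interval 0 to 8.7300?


E(max B(s)) = sqrt(2t/pi)
= sqrt(2*8.7300/pi)
= sqrt(5.5577)
= 2.3575

2.3575


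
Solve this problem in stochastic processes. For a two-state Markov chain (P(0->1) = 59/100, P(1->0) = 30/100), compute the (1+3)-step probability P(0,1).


P^4 = P^1 * P^3
Computing via matrix multiplication of the transition matrix.
Entry (0,1) of P^4 = 0.6628

0.6628


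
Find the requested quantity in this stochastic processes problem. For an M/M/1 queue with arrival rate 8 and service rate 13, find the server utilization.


rho = lambda/mu
= 8/13
= 0.6154

0.6154


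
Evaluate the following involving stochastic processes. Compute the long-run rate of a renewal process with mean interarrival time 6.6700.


Long-run renewal rate = 1/E(X)
= 1/6.6700
= 0.1499

0.1499


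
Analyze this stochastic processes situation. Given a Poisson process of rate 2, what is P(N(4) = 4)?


P(N(t)=k) = (lambda*t)^k * exp(-lambda*t) / k!
lambda*t = 8
= 8^4 * exp(-8) / 4!
= 4096 * 3.3546e-04 / 24
= 0.0573

0.0573


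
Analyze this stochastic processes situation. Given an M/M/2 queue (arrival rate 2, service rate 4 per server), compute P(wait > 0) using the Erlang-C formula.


a = lambda/mu = 0.5000
rho = a/c = 0.2500
Erlang-C formula applied:
C(c,a) = 0.1000

0.1000


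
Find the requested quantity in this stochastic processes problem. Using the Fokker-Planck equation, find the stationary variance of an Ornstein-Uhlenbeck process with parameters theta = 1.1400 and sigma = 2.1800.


Stationary variance = sigma^2 / (2*theta)
= 2.1800^2 / (2*1.1400)
= 4.7524 / 2.2800
= 2.0844

2.0844


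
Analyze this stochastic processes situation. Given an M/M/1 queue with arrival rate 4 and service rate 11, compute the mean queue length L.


rho = 4/11 = 0.3636
L = rho/(1-rho)
= 0.3636/0.6364
= 0.5714

0.5714


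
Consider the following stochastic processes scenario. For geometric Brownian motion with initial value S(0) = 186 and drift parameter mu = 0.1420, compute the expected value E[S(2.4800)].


E[S(t)] = S(0) * exp(mu * t)
= 186 * exp(0.1420 * 2.4800)
= 186 * 1.4221
= 264.5173

264.5173


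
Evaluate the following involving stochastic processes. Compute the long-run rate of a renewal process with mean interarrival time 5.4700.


Long-run renewal rate = 1/E(X)
= 1/5.4700
= 0.1828

0.1828


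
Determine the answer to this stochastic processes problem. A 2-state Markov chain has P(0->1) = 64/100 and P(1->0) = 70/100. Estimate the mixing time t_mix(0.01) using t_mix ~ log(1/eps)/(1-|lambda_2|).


lambda_2 = |1 - p01 - p10| = |1 - 0.6400 - 0.7000| = 0.3400
t_mix ~ log(1/eps)/(1 - |lambda_2|)
= log(100)/(1 - 0.3400) = 4.6052/0.6600
= 6.9775

6.9775


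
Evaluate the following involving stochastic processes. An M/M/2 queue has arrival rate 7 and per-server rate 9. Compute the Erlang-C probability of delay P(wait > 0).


a = lambda/mu = 0.7778
rho = a/c = 0.3889
Erlang-C formula applied:
C(c,a) = 0.2178

0.2178


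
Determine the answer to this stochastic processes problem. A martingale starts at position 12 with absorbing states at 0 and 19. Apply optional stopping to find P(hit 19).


By optional stopping theorem: E(M at tau) = M(0) = 12
P(hit 19)*19 + P(hit 0)*0 = 12
P(hit 19) = (12 - 0)/(19 - 0) = 12/19 = 0.6316

0.6316


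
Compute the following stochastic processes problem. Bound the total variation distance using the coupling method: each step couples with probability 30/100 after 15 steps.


TV distance bound <= (1-delta)^n
= (1 - 0.3000)^15
= 0.7000^15
= 0.0047

0.0047


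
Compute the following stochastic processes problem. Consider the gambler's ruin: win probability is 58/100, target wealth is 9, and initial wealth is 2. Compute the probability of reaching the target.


Gambler's ruin formula:
r = q/p = 0.4200/0.5800 = 0.7241
P(win) = (1 - r^i)/(1 - r^N)
= (1 - 0.7241^2)/(1 - 0.7241^9)
= 0.5032

0.5032


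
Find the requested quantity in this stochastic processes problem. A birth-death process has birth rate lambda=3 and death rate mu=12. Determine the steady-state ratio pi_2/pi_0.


For birth-death process, pi_n/pi_0 = (lambda/mu)^n
= (3/12)^2
= 0.0625

0.0625


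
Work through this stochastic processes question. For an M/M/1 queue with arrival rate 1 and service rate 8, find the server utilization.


rho = lambda/mu
= 1/8
= 0.1250

0.1250


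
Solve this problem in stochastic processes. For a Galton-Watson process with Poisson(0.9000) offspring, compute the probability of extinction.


Since mu = 0.9000 <= 1, extinction probability = 1.

1.0000


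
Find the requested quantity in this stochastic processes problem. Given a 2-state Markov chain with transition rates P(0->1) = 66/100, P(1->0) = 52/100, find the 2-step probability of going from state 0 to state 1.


Computing P^2 by matrix multiplication.
P = [[0.3400, 0.6600], [0.5200, 0.4800]]
After raising P to the power 2:
P^2(0,1) = 0.5412

0.5412


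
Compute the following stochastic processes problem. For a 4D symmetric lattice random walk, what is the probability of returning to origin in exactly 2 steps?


P(return in 2 steps) = P(reverse first step) = 1/(2d)
= 1/8
= 0.1250

0.1250


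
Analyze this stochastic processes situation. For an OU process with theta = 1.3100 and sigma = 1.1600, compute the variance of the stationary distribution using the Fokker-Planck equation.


Stationary variance = sigma^2 / (2*theta)
= 1.1600^2 / (2*1.3100)
= 1.3456 / 2.6200
= 0.5136

0.5136


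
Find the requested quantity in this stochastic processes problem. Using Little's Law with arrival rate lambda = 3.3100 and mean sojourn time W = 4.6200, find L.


Little's Law: L = lambda * W
= 3.3100 * 4.6200
= 15.2922

15.2922


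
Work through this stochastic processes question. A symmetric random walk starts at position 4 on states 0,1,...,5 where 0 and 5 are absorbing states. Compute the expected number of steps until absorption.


For symmetric RW on 0,...,N with absorbing barriers, E(i) = i*(N-i)
E(4) = 4 * 1 = 4

4


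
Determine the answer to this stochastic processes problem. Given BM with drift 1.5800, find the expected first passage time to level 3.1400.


Expected first passage time = a/mu
= 3.1400/1.5800
= 1.9873

1.9873


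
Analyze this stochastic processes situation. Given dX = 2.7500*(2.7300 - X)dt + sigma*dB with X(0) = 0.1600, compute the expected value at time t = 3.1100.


E[X(t)] = mu + (X(0) - mu)*exp(-theta*t)
= 2.7300 + (0.1600 - 2.7300)*exp(-2.7500*3.1100)
= 2.7300 + -2.5700 * 1.9306e-04
= 2.7295

2.7295


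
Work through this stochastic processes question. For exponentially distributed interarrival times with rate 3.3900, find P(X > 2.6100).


P(X > t) = exp(-lambda * t)
= exp(-3.3900 * 2.6100)
= exp(-8.8479) = 1.4368e-04

1.4368e-04


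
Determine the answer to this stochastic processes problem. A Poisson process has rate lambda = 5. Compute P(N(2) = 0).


P(N(t)=k) = (lambda*t)^k * exp(-lambda*t) / k!
lambda*t = 10
= 10^0 * exp(-10) / 0!
= 1 * 4.5400e-05 / 1
= 4.5400e-05

4.5400e-05


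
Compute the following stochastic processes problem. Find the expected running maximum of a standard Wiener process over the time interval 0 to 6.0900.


E(max B(s)) = sqrt(2t/pi)
= sqrt(2*6.0900/pi)
= sqrt(3.8770)
= 1.9690

1.9690


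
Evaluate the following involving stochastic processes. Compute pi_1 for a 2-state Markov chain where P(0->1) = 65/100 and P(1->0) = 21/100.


Stationary distribution: pi_0 = p10/(p01+p10), pi_1 = p01/(p01+p10)
p01 = 0.6500, p10 = 0.2100
pi_1 = 0.7558

0.7558


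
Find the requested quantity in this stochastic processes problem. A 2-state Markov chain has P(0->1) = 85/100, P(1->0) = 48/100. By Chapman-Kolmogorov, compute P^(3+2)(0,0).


P^5 = P^3 * P^2
Computing via matrix multiplication of the transition matrix.
Entry (0,0) of P^5 = 0.3584

0.3584


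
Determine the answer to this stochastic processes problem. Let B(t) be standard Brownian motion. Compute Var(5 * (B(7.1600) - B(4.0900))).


Var(alpha*(B(t)-B(s))) = alpha^2 * (t-s)
= 5^2 * (7.1600 - 4.0900)
= 25 * 3.0700
= 76.7500

76.7500


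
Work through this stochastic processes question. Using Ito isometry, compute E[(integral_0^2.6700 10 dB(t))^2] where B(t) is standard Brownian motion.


By Ito isometry: E[(int f dB)^2] = int f^2 dt
= 10^2 * 2.6700
= 100 * 2.6700 = 267.0000

267.0000


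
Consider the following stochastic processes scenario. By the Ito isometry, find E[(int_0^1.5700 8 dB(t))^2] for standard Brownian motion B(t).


By Ito isometry: E[(int f dB)^2] = int f^2 dt
= 8^2 * 1.5700
= 64 * 1.5700 = 100.4800

100.4800


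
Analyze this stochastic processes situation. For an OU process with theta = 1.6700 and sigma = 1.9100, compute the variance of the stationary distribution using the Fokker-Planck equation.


Stationary variance = sigma^2 / (2*theta)
= 1.9100^2 / (2*1.6700)
= 3.6481 / 3.3400
= 1.0922

1.0922


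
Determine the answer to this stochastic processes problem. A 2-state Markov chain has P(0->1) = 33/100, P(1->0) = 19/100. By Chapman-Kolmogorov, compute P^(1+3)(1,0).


P^4 = P^1 * P^3
Computing via matrix multiplication of the transition matrix.
Entry (1,0) of P^4 = 0.3460

0.3460


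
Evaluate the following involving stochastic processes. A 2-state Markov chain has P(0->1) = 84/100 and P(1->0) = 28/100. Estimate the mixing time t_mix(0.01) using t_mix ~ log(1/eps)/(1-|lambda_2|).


lambda_2 = |1 - p01 - p10| = |1 - 0.8400 - 0.2800| = 0.1200
t_mix ~ log(1/eps)/(1 - |lambda_2|)
= log(100)/(1 - 0.1200) = 4.6052/0.8800
= 5.2331

5.2331


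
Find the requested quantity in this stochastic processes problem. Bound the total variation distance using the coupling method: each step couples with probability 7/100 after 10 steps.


TV distance bound <= (1-delta)^n
= (1 - 0.0700)^10
= 0.9300^10
= 0.4840

0.4840


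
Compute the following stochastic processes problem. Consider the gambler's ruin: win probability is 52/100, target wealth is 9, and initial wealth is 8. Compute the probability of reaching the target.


Gambler's ruin formula:
r = q/p = 0.4800/0.5200 = 0.9231
P(win) = (1 - r^i)/(1 - r^N)
= (1 - 0.9231^8)/(1 - 0.9231^9)
= 0.9210

0.9210


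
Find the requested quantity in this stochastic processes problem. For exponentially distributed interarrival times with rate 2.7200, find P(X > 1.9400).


P(X > t) = exp(-lambda * t)
= exp(-2.7200 * 1.9400)
= exp(-5.2768) = 0.0051

0.0051


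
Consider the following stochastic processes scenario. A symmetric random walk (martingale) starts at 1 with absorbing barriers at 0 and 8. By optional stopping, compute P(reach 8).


By optional stopping theorem: E(M at tau) = M(0) = 1
P(hit 8)*8 + P(hit 0)*0 = 1
P(hit 8) = (1 - 0)/(8 - 0) = 1/8 = 0.1250

0.1250


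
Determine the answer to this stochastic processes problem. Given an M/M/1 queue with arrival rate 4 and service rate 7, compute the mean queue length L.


rho = 4/7 = 0.5714
L = rho/(1-rho)
= 0.5714/0.4286
= 1.3333

1.3333


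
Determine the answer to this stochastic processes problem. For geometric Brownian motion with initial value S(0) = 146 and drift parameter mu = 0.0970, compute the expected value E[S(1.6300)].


E[S(t)] = S(0) * exp(mu * t)
= 146 * exp(0.0970 * 1.6300)
= 146 * 1.1713
= 171.0091

171.0091


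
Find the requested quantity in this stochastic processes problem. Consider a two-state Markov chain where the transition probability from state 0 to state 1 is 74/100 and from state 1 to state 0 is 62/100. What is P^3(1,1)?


Computing P^3 by matrix multiplication.
P = [[0.2600, 0.7400], [0.6200, 0.3800]]
After raising P to the power 3:
P^3(1,1) = 0.5228

0.5228


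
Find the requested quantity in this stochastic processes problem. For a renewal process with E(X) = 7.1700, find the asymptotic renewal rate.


Long-run renewal rate = 1/E(X)
= 1/7.1700
= 0.1395

0.1395


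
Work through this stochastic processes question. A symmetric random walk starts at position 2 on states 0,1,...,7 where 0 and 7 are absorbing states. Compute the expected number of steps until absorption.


For symmetric RW on 0,...,N with absorbing barriers, E(i) = i*(N-i)
E(2) = 2 * 5 = 10

10


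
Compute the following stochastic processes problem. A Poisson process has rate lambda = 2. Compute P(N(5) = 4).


P(N(t)=k) = (lambda*t)^k * exp(-lambda*t) / k!
lambda*t = 10
= 10^4 * exp(-10) / 4!
= 10000 * 4.5400e-05 / 24
= 0.0189

0.0189


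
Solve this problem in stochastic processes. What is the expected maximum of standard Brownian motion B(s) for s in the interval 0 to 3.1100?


E(max B(s)) = sqrt(2t/pi)
= sqrt(2*3.1100/pi)
= sqrt(1.9799)
= 1.4071

1.4071


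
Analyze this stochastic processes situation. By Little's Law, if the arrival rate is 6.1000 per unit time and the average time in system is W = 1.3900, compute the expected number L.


Little's Law: L = lambda * W
= 6.1000 * 1.3900
= 8.4790

8.4790


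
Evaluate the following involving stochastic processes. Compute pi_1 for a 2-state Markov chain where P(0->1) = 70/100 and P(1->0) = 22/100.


Stationary distribution: pi_0 = p10/(p01+p10), pi_1 = p01/(p01+p10)
p01 = 0.7000, p10 = 0.2200
pi_1 = 0.7609

0.7609


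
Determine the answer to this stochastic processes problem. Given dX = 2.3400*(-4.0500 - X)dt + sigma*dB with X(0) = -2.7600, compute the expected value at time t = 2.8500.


E[X(t)] = mu + (X(0) - mu)*exp(-theta*t)
= -4.0500 + (-2.7600 - -4.0500)*exp(-2.3400*2.8500)
= -4.0500 + 1.2900 * 0.0013
= -4.0484

-4.0484


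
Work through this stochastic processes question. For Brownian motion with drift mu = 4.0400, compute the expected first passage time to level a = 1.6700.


Expected first passage time = a/mu
= 1.6700/4.0400
= 0.4134

0.4134


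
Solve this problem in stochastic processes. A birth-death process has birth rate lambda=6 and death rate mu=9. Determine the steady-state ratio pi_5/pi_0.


For birth-death process, pi_n/pi_0 = (lambda/mu)^n
= (6/9)^5
= 0.1317

0.1317


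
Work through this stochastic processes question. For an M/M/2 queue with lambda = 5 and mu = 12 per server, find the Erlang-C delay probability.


a = lambda/mu = 0.4167
rho = a/c = 0.2083
Erlang-C formula applied:
C(c,a) = 0.0718

0.0718


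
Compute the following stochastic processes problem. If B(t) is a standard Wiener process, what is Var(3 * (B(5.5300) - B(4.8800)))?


Var(alpha*(B(t)-B(s))) = alpha^2 * (t-s)
= 3^2 * (5.5300 - 4.8800)
= 9 * 0.6500
= 5.8500

5.8500


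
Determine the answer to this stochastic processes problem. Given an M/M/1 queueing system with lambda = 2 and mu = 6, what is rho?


rho = lambda/mu
= 2/6
= 0.3333

0.3333


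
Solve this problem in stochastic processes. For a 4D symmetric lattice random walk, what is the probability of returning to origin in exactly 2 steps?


P(return in 2 steps) = P(reverse first step) = 1/(2d)
= 1/8
= 0.1250

0.1250


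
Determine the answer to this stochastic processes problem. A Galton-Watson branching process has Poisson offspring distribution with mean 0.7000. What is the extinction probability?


Since mu = 0.7000 <= 1, extinction probability = 1.

1.0000


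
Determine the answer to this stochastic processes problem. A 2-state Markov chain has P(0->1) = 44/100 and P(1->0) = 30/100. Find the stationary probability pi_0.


Stationary distribution: pi_0 = p10/(p01+p10), pi_1 = p01/(p01+p10)
p01 = 0.4400, p10 = 0.3000
pi_0 = 0.4054

0.4054


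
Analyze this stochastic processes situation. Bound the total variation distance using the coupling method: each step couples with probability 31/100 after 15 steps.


TV distance bound <= (1-delta)^n
= (1 - 0.3100)^15
= 0.6900^15
= 0.0038

0.0038


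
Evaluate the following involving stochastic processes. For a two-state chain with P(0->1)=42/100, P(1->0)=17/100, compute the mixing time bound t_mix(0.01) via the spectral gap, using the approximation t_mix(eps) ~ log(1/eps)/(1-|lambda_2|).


lambda_2 = |1 - p01 - p10| = |1 - 0.4200 - 0.1700| = 0.4100
t_mix ~ log(1/eps)/(1 - |lambda_2|)
= log(100)/(1 - 0.4100) = 4.6052/0.5900
= 7.8054

7.8054


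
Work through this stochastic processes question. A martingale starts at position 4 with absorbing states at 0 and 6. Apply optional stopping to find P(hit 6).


By optional stopping theorem: E(M at tau) = M(0) = 4
P(hit 6)*6 + P(hit 0)*0 = 4
P(hit 6) = (4 - 0)/(6 - 0) = 2/3 = 0.6667

0.6667


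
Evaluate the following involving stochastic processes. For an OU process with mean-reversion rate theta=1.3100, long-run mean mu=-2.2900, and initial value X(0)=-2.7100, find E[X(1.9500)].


E[X(t)] = mu + (X(0) - mu)*exp(-theta*t)
= -2.2900 + (-2.7100 - -2.2900)*exp(-1.3100*1.9500)
= -2.2900 + -0.4200 * 0.0777
= -2.3226

-2.3226


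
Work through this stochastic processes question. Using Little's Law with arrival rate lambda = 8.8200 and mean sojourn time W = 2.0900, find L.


Little's Law: L = lambda * W
= 8.8200 * 2.0900
= 18.4338

18.4338


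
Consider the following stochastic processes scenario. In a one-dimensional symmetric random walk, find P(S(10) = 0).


P(S(10) = 0) = C(10,5) / 4^5
= 252 / 1024
= 0.2461

0.2461


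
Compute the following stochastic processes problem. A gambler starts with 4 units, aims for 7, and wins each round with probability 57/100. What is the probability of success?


Gambler's ruin formula:
r = q/p = 0.4300/0.5700 = 0.7544
P(win) = (1 - r^i)/(1 - r^N)
= (1 - 0.7544^4)/(1 - 0.7544^7)
= 0.7853

0.7853


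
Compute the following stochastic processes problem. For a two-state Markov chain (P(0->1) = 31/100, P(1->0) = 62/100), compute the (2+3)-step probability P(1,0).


P^5 = P^2 * P^3
Computing via matrix multiplication of the transition matrix.
Entry (1,0) of P^5 = 0.6667

0.6667


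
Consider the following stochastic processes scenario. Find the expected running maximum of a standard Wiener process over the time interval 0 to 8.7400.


E(max B(s)) = sqrt(2t/pi)
= sqrt(2*8.7400/pi)
= sqrt(5.5641)
= 2.3588

2.3588


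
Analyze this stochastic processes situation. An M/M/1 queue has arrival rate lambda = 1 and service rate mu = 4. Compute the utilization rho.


rho = lambda/mu
= 1/4
= 0.2500

0.2500


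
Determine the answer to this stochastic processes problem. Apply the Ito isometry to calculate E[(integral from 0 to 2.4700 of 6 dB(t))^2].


By Ito isometry: E[(int f dB)^2] = int f^2 dt
= 6^2 * 2.4700
= 36 * 2.4700 = 88.9200

88.9200


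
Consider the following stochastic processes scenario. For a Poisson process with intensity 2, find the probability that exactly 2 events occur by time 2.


P(N(t)=k) = (lambda*t)^k * exp(-lambda*t) / k!
lambda*t = 4
= 4^2 * exp(-4) / 2!
= 16 * 0.0183 / 2
= 0.1465

0.1465


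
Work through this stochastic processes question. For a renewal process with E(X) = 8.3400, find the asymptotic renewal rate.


Long-run renewal rate = 1/E(X)
= 1/8.3400
= 0.1199

0.1199


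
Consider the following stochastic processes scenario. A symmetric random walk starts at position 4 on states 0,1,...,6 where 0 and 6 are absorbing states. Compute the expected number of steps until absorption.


For symmetric RW on 0,...,N with absorbing barriers, E(i) = i*(N-i)
E(4) = 4 * 2 = 8

8


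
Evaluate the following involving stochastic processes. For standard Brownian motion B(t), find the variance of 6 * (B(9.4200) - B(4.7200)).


Var(alpha*(B(t)-B(s))) = alpha^2 * (t-s)
= 6^2 * (9.4200 - 4.7200)
= 36 * 4.7000
= 169.2000

169.2000


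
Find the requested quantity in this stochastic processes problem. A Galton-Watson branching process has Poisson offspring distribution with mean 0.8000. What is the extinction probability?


Since mu = 0.8000 <= 1, extinction probability = 1.

1.0000


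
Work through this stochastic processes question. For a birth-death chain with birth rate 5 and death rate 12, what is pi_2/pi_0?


For birth-death process, pi_n/pi_0 = (lambda/mu)^n
= (5/12)^2
= 0.1736

0.1736


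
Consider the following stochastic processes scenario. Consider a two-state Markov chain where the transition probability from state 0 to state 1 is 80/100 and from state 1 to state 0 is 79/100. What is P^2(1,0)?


Computing P^2 by matrix multiplication.
P = [[0.2000, 0.8000], [0.7900, 0.2100]]
After raising P to the power 2:
P^2(1,0) = 0.3239

0.3239


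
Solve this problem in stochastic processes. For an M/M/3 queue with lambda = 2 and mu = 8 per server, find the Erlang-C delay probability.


a = lambda/mu = 0.2500
rho = a/c = 0.0833
Erlang-C formula applied:
C(c,a) = 0.0022

0.0022


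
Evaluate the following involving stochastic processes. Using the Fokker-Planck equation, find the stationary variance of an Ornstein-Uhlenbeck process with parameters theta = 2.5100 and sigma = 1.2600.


Stationary variance = sigma^2 / (2*theta)
= 1.2600^2 / (2*2.5100)
= 1.5876 / 5.0200
= 0.3163

0.3163


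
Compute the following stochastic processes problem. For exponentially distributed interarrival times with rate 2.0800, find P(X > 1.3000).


P(X > t) = exp(-lambda * t)
= exp(-2.0800 * 1.3000)
= exp(-2.7040) = 0.0669

0.0669


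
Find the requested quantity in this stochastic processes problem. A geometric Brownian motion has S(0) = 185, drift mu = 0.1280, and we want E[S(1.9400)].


E[S(t)] = S(0) * exp(mu * t)
= 185 * exp(0.1280 * 1.9400)
= 185 * 1.2819
= 237.1460

237.1460


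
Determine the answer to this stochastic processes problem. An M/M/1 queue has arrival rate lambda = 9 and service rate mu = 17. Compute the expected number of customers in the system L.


rho = 9/17 = 0.5294
L = rho/(1-rho)
= 0.5294/0.4706
= 1.1250

1.1250


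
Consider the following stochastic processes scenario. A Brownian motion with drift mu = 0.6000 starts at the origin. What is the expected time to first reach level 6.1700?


Expected first passage time = a/mu
= 6.1700/0.6000
= 10.2833

10.2833


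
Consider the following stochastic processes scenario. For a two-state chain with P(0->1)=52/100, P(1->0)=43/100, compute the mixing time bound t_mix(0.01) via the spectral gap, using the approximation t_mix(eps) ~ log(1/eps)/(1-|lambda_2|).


lambda_2 = |1 - p01 - p10| = |1 - 0.5200 - 0.4300| = 0.0500
t_mix ~ log(1/eps)/(1 - |lambda_2|)
= log(100)/(1 - 0.0500) = 4.6052/0.9500
= 4.8475

4.8475


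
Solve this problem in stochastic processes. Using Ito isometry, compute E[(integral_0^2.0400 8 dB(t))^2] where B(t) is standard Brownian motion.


By Ito isometry: E[(int f dB)^2] = int f^2 dt
= 8^2 * 2.0400
= 64 * 2.0400 = 130.5600

130.5600


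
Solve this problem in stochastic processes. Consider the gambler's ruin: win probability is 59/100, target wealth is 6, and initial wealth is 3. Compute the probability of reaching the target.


Gambler's ruin formula:
r = q/p = 0.4100/0.5900 = 0.6949
P(win) = (1 - r^i)/(1 - r^N)
= (1 - 0.6949^3)/(1 - 0.6949^6)
= 0.7487

0.7487


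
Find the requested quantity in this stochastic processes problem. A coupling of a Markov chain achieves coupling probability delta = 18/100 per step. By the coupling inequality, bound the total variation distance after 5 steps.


TV distance bound <= (1-delta)^n
= (1 - 0.1800)^5
= 0.8200^5
= 0.3707

0.3707


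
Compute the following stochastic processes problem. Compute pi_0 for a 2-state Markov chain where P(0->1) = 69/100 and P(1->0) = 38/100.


Stationary distribution: pi_0 = p10/(p01+p10), pi_1 = p01/(p01+p10)
p01 = 0.6900, p10 = 0.3800
pi_0 = 0.3551

0.3551


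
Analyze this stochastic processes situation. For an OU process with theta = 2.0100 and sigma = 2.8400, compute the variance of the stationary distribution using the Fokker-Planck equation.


Stationary variance = sigma^2 / (2*theta)
= 2.8400^2 / (2*2.0100)
= 8.0656 / 4.0200
= 2.0064

2.0064


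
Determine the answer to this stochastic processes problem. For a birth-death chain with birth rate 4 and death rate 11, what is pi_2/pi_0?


For birth-death process, pi_n/pi_0 = (lambda/mu)^n
= (4/11)^2
= 0.1322

0.1322


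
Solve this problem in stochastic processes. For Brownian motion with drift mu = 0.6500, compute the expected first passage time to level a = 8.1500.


Expected first passage time = a/mu
= 8.1500/0.6500
= 12.5385

12.5385


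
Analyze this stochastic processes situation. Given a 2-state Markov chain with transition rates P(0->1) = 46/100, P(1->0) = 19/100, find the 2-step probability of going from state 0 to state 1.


Computing P^2 by matrix multiplication.
P = [[0.5400, 0.4600], [0.1900, 0.8100]]
After raising P to the power 2:
P^2(0,1) = 0.6210

0.6210


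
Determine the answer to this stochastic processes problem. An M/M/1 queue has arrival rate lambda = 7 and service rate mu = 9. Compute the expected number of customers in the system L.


rho = 7/9 = 0.7778
L = rho/(1-rho)
= 0.7778/0.2222
= 3.5000

3.5000


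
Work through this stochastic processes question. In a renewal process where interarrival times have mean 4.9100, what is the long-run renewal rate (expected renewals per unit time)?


Long-run renewal rate = 1/E(X)
= 1/4.9100
= 0.2037

0.2037


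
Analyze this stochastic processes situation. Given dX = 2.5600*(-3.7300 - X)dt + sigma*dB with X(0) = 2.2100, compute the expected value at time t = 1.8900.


E[X(t)] = mu + (X(0) - mu)*exp(-theta*t)
= -3.7300 + (2.2100 - -3.7300)*exp(-2.5600*1.8900)
= -3.7300 + 5.9400 * 0.0079
= -3.6830

-3.6830


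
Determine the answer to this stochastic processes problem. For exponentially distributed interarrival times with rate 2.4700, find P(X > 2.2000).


P(X > t) = exp(-lambda * t)
= exp(-2.4700 * 2.2000)
= exp(-5.4340) = 0.0044

0.0044


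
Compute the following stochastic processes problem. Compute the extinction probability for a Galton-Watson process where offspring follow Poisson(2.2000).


Since mu = 2.2000 > 1, extinction prob q < 1.
Solve s = exp(mu*(s-1)) iteratively.
q = 0.1563

0.1563


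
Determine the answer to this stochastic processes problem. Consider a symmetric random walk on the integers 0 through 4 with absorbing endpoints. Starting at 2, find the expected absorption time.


For symmetric RW on 0,...,N with absorbing barriers, E(i) = i*(N-i)
E(2) = 2 * 2 = 4

4


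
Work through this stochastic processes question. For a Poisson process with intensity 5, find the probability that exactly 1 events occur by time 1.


P(N(t)=k) = (lambda*t)^k * exp(-lambda*t) / k!
lambda*t = 5
= 5^1 * exp(-5) / 1!
= 5 * 0.0067 / 1
= 0.0337

0.0337


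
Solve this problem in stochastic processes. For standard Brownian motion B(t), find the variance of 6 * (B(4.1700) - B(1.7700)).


Var(alpha*(B(t)-B(s))) = alpha^2 * (t-s)
= 6^2 * (4.1700 - 1.7700)
= 36 * 2.4000
= 86.4000

86.4000


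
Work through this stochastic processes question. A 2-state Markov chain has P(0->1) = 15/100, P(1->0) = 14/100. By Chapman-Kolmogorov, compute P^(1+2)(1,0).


P^3 = P^1 * P^2
Computing via matrix multiplication of the transition matrix.
Entry (1,0) of P^3 = 0.3100

0.3100


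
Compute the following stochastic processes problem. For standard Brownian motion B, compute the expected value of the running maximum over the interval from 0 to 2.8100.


E(max B(s)) = sqrt(2t/pi)
= sqrt(2*2.8100/pi)
= sqrt(1.7889)
= 1.3375

1.3375


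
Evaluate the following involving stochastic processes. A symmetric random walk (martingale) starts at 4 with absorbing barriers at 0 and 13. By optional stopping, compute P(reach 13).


By optional stopping theorem: E(M at tau) = M(0) = 4
P(hit 13)*13 + P(hit 0)*0 = 4
P(hit 13) = (4 - 0)/(13 - 0) = 4/13 = 0.3077

0.3077


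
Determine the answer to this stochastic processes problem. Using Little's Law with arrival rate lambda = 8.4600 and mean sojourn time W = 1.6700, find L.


Little's Law: L = lambda * W
= 8.4600 * 1.6700
= 14.1282

14.1282


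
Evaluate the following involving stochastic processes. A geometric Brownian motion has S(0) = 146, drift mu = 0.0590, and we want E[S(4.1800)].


E[S(t)] = S(0) * exp(mu * t)
= 146 * exp(0.0590 * 4.1800)
= 146 * 1.2797
= 186.8351

186.8351


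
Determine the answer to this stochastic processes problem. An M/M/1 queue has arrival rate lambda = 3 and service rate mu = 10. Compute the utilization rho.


rho = lambda/mu
= 3/10
= 0.3000

0.3000


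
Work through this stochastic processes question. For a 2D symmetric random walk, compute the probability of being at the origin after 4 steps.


P = C(4,2)^2 / 4^4
= 6^2 / 256
= 36 / 256
= 0.1406

0.1406


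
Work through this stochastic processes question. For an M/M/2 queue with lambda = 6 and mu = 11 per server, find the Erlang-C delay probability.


a = lambda/mu = 0.5455
rho = a/c = 0.2727
Erlang-C formula applied:
C(c,a) = 0.1169

0.1169


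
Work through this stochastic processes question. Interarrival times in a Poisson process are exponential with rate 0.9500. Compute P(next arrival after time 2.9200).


P(X > t) = exp(-lambda * t)
= exp(-0.9500 * 2.9200)
= exp(-2.7740) = 0.0624

0.0624


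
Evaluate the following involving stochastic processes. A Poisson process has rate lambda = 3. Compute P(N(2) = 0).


P(N(t)=k) = (lambda*t)^k * exp(-lambda*t) / k!
lambda*t = 6
= 6^0 * exp(-6) / 0!
= 1 * 0.0025 / 1
= 0.0025

0.0025


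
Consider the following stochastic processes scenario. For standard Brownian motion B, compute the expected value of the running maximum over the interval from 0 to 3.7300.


E(max B(s)) = sqrt(2t/pi)
= sqrt(2*3.7300/pi)
= sqrt(2.3746)
= 1.5410

1.5410


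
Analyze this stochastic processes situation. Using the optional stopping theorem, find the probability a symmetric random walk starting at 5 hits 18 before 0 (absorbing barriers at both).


By optional stopping theorem: E(M at tau) = M(0) = 5
P(hit 18)*18 + P(hit 0)*0 = 5
P(hit 18) = (5 - 0)/(18 - 0) = 5/18 = 0.2778

0.2778


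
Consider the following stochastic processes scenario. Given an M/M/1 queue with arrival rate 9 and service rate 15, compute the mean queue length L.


rho = 9/15 = 0.6000
L = rho/(1-rho)
= 0.6000/0.4000
= 1.5000

1.5000


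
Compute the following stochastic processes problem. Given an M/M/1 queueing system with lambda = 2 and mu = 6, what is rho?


rho = lambda/mu
= 2/6
= 0.3333

0.3333


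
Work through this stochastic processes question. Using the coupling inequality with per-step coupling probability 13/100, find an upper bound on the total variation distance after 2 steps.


TV distance bound <= (1-delta)^n
= (1 - 0.1300)^2
= 0.8700^2
= 0.7569

0.7569


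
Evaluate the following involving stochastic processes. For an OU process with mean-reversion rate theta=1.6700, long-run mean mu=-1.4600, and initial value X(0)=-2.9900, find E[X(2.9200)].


E[X(t)] = mu + (X(0) - mu)*exp(-theta*t)
= -1.4600 + (-2.9900 - -1.4600)*exp(-1.6700*2.9200)
= -1.4600 + -1.5300 * 0.0076
= -1.4717

-1.4717


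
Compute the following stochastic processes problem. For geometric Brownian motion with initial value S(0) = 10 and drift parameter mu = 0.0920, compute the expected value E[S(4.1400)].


E[S(t)] = S(0) * exp(mu * t)
= 10 * exp(0.0920 * 4.1400)
= 10 * 1.4636
= 14.6357

14.6357


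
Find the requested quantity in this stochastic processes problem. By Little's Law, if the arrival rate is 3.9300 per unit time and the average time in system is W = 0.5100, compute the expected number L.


Little's Law: L = lambda * W
= 3.9300 * 0.5100
= 2.0043

2.0043


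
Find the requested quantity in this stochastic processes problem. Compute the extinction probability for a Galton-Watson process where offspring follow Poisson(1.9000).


Since mu = 1.9000 > 1, extinction prob q < 1.
Solve s = exp(mu*(s-1)) iteratively.
q = 0.2328

0.2328


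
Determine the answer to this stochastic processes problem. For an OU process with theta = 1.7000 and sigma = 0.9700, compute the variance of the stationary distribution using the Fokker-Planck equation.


Stationary variance = sigma^2 / (2*theta)
= 0.9700^2 / (2*1.7000)
= 0.9409 / 3.4000
= 0.2767

0.2767


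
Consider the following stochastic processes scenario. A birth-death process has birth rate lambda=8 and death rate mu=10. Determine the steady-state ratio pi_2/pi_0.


For birth-death process, pi_n/pi_0 = (lambda/mu)^n
= (8/10)^2
= 0.6400

0.6400


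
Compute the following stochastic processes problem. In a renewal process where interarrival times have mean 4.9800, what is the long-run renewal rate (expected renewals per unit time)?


Long-run renewal rate = 1/E(X)
= 1/4.9800
= 0.2008

0.2008


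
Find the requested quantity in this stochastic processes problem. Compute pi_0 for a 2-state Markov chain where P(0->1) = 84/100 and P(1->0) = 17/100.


Stationary distribution: pi_0 = p10/(p01+p10), pi_1 = p01/(p01+p10)
p01 = 0.8400, p10 = 0.1700
pi_0 = 0.1683

0.1683


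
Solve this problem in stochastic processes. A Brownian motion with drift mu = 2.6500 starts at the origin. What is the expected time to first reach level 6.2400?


Expected first passage time = a/mu
= 6.2400/2.6500
= 2.3547

2.3547
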